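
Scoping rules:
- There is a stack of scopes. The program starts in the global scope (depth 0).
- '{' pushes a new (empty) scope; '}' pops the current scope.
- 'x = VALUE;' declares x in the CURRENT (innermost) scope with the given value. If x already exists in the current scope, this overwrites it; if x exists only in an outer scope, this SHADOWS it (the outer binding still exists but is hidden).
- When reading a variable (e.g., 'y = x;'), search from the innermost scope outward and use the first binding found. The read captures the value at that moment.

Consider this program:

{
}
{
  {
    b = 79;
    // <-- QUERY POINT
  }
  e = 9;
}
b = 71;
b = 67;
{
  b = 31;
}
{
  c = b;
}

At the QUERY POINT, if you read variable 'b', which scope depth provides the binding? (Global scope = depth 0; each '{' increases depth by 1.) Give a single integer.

Answer: 2

Derivation:
Step 1: enter scope (depth=1)
Step 2: exit scope (depth=0)
Step 3: enter scope (depth=1)
Step 4: enter scope (depth=2)
Step 5: declare b=79 at depth 2
Visible at query point: b=79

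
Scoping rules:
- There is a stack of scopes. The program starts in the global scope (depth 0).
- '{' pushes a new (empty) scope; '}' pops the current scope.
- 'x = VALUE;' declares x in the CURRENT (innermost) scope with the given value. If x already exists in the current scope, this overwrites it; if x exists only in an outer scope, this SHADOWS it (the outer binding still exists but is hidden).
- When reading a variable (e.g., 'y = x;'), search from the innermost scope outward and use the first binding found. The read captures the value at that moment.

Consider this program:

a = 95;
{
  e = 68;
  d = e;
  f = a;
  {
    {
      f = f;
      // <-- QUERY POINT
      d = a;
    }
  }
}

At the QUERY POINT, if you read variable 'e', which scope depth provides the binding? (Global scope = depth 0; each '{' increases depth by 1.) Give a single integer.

Step 1: declare a=95 at depth 0
Step 2: enter scope (depth=1)
Step 3: declare e=68 at depth 1
Step 4: declare d=(read e)=68 at depth 1
Step 5: declare f=(read a)=95 at depth 1
Step 6: enter scope (depth=2)
Step 7: enter scope (depth=3)
Step 8: declare f=(read f)=95 at depth 3
Visible at query point: a=95 d=68 e=68 f=95

Answer: 1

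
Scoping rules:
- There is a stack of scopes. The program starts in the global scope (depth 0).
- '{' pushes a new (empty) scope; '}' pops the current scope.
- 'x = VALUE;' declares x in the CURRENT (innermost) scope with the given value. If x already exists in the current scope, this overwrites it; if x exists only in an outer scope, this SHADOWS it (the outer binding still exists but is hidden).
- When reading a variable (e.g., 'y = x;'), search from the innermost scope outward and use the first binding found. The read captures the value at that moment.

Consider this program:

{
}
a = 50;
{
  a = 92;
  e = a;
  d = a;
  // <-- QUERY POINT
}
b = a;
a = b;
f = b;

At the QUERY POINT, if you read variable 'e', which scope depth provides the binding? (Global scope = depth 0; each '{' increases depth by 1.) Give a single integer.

Answer: 1

Derivation:
Step 1: enter scope (depth=1)
Step 2: exit scope (depth=0)
Step 3: declare a=50 at depth 0
Step 4: enter scope (depth=1)
Step 5: declare a=92 at depth 1
Step 6: declare e=(read a)=92 at depth 1
Step 7: declare d=(read a)=92 at depth 1
Visible at query point: a=92 d=92 e=92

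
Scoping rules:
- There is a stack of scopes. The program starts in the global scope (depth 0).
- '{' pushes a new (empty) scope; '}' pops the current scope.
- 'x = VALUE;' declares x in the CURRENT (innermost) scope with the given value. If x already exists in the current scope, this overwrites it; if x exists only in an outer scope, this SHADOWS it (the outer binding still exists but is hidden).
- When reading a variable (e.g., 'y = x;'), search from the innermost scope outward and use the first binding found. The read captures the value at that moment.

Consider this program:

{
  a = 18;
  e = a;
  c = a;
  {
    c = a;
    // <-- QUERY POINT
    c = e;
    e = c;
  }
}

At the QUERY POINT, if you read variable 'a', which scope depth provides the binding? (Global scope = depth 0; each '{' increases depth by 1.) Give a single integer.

Step 1: enter scope (depth=1)
Step 2: declare a=18 at depth 1
Step 3: declare e=(read a)=18 at depth 1
Step 4: declare c=(read a)=18 at depth 1
Step 5: enter scope (depth=2)
Step 6: declare c=(read a)=18 at depth 2
Visible at query point: a=18 c=18 e=18

Answer: 1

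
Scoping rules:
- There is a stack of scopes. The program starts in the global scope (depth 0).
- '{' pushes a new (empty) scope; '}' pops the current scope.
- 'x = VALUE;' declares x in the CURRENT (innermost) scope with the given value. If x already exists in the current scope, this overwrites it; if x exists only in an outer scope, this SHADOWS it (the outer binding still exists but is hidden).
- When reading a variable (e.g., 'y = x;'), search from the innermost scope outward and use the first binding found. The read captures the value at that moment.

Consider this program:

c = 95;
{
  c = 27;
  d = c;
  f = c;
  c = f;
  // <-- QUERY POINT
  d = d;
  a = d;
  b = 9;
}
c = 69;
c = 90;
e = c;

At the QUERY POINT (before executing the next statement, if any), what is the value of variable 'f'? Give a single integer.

Answer: 27

Derivation:
Step 1: declare c=95 at depth 0
Step 2: enter scope (depth=1)
Step 3: declare c=27 at depth 1
Step 4: declare d=(read c)=27 at depth 1
Step 5: declare f=(read c)=27 at depth 1
Step 6: declare c=(read f)=27 at depth 1
Visible at query point: c=27 d=27 f=27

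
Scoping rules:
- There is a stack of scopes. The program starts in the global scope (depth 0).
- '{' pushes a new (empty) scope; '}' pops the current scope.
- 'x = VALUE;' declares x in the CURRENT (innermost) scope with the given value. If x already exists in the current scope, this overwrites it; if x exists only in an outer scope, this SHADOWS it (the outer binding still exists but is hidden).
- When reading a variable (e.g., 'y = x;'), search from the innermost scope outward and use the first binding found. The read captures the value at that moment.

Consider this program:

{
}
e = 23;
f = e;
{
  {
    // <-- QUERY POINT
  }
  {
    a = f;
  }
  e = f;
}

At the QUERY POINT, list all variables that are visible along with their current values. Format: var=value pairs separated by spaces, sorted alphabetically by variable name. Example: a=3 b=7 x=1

Step 1: enter scope (depth=1)
Step 2: exit scope (depth=0)
Step 3: declare e=23 at depth 0
Step 4: declare f=(read e)=23 at depth 0
Step 5: enter scope (depth=1)
Step 6: enter scope (depth=2)
Visible at query point: e=23 f=23

Answer: e=23 f=23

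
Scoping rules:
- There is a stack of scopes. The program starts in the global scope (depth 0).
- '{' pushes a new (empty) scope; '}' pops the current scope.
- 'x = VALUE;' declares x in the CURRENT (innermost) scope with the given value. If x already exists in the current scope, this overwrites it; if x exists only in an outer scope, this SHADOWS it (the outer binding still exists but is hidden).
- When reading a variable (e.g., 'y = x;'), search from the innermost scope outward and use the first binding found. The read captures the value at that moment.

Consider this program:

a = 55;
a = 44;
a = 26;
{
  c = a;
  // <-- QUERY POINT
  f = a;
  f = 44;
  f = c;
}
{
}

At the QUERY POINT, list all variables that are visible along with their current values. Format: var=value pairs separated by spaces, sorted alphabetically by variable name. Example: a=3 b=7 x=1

Answer: a=26 c=26

Derivation:
Step 1: declare a=55 at depth 0
Step 2: declare a=44 at depth 0
Step 3: declare a=26 at depth 0
Step 4: enter scope (depth=1)
Step 5: declare c=(read a)=26 at depth 1
Visible at query point: a=26 c=26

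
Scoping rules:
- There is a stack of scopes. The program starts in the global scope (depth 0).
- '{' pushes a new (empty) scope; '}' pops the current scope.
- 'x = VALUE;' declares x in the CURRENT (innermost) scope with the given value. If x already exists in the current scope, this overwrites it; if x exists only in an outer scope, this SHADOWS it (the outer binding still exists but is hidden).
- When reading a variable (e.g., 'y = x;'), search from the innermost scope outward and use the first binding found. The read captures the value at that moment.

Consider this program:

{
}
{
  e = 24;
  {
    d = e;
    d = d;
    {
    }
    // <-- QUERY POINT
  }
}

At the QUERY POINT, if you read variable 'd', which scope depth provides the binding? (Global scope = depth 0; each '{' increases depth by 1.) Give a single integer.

Step 1: enter scope (depth=1)
Step 2: exit scope (depth=0)
Step 3: enter scope (depth=1)
Step 4: declare e=24 at depth 1
Step 5: enter scope (depth=2)
Step 6: declare d=(read e)=24 at depth 2
Step 7: declare d=(read d)=24 at depth 2
Step 8: enter scope (depth=3)
Step 9: exit scope (depth=2)
Visible at query point: d=24 e=24

Answer: 2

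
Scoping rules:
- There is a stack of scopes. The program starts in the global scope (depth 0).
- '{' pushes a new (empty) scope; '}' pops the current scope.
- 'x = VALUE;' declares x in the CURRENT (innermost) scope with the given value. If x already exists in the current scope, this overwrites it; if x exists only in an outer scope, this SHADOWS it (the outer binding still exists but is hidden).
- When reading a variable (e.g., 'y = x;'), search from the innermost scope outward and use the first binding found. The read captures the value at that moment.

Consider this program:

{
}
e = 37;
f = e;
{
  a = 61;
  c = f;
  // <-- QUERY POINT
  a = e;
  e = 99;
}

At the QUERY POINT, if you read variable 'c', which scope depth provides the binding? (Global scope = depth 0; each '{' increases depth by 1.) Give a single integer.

Step 1: enter scope (depth=1)
Step 2: exit scope (depth=0)
Step 3: declare e=37 at depth 0
Step 4: declare f=(read e)=37 at depth 0
Step 5: enter scope (depth=1)
Step 6: declare a=61 at depth 1
Step 7: declare c=(read f)=37 at depth 1
Visible at query point: a=61 c=37 e=37 f=37

Answer: 1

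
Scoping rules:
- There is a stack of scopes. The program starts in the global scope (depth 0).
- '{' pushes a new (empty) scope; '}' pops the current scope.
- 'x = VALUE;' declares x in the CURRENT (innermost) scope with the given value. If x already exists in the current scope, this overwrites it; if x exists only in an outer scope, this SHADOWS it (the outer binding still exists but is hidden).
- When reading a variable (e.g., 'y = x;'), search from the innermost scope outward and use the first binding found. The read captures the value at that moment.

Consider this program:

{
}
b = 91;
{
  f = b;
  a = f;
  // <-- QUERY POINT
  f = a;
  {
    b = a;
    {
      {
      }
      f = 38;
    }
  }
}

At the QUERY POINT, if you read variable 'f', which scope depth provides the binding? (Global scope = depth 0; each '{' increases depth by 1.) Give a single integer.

Answer: 1

Derivation:
Step 1: enter scope (depth=1)
Step 2: exit scope (depth=0)
Step 3: declare b=91 at depth 0
Step 4: enter scope (depth=1)
Step 5: declare f=(read b)=91 at depth 1
Step 6: declare a=(read f)=91 at depth 1
Visible at query point: a=91 b=91 f=91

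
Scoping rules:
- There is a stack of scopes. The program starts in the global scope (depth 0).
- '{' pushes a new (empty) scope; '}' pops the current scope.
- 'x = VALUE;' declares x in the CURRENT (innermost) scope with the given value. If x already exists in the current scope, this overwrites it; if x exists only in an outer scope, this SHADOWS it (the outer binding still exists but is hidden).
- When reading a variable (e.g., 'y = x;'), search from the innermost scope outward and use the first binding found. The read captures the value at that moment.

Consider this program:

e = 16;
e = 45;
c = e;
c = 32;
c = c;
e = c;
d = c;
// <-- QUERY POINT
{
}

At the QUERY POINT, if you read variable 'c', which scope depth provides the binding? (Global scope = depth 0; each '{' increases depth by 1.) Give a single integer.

Step 1: declare e=16 at depth 0
Step 2: declare e=45 at depth 0
Step 3: declare c=(read e)=45 at depth 0
Step 4: declare c=32 at depth 0
Step 5: declare c=(read c)=32 at depth 0
Step 6: declare e=(read c)=32 at depth 0
Step 7: declare d=(read c)=32 at depth 0
Visible at query point: c=32 d=32 e=32

Answer: 0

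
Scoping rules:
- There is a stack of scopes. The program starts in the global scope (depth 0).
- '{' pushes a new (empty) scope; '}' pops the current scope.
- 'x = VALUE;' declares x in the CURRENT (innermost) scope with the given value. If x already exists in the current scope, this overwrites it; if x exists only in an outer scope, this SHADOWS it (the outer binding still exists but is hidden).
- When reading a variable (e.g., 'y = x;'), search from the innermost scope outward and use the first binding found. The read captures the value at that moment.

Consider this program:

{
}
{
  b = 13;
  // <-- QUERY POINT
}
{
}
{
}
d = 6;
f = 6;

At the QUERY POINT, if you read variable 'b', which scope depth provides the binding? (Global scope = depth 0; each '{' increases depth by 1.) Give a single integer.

Step 1: enter scope (depth=1)
Step 2: exit scope (depth=0)
Step 3: enter scope (depth=1)
Step 4: declare b=13 at depth 1
Visible at query point: b=13

Answer: 1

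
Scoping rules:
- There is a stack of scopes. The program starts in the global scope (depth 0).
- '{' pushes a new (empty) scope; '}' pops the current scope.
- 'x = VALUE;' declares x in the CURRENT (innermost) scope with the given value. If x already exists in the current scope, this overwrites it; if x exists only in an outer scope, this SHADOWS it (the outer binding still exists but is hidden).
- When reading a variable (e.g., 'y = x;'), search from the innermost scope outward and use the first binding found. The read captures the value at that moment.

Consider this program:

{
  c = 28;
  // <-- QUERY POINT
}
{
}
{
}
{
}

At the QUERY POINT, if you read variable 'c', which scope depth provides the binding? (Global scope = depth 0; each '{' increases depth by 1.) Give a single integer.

Answer: 1

Derivation:
Step 1: enter scope (depth=1)
Step 2: declare c=28 at depth 1
Visible at query point: c=28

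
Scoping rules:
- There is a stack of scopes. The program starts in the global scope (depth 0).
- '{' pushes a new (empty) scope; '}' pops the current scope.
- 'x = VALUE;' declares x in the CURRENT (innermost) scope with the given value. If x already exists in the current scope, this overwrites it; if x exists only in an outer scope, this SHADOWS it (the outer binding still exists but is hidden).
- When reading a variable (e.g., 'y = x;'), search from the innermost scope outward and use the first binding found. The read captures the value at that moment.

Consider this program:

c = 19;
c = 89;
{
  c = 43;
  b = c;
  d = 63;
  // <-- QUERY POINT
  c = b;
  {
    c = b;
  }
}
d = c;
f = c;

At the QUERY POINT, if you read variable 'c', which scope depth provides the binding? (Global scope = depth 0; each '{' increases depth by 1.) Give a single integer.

Step 1: declare c=19 at depth 0
Step 2: declare c=89 at depth 0
Step 3: enter scope (depth=1)
Step 4: declare c=43 at depth 1
Step 5: declare b=(read c)=43 at depth 1
Step 6: declare d=63 at depth 1
Visible at query point: b=43 c=43 d=63

Answer: 1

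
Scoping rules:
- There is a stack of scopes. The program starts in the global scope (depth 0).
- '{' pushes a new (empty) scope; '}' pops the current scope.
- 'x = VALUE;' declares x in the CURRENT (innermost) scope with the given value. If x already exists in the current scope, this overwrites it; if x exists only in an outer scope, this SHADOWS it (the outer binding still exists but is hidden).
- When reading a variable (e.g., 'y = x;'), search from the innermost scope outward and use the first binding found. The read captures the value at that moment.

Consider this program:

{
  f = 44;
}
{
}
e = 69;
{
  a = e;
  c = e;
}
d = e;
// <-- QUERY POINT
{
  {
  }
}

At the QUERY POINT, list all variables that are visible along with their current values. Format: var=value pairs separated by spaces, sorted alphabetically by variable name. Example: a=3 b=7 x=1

Step 1: enter scope (depth=1)
Step 2: declare f=44 at depth 1
Step 3: exit scope (depth=0)
Step 4: enter scope (depth=1)
Step 5: exit scope (depth=0)
Step 6: declare e=69 at depth 0
Step 7: enter scope (depth=1)
Step 8: declare a=(read e)=69 at depth 1
Step 9: declare c=(read e)=69 at depth 1
Step 10: exit scope (depth=0)
Step 11: declare d=(read e)=69 at depth 0
Visible at query point: d=69 e=69

Answer: d=69 e=69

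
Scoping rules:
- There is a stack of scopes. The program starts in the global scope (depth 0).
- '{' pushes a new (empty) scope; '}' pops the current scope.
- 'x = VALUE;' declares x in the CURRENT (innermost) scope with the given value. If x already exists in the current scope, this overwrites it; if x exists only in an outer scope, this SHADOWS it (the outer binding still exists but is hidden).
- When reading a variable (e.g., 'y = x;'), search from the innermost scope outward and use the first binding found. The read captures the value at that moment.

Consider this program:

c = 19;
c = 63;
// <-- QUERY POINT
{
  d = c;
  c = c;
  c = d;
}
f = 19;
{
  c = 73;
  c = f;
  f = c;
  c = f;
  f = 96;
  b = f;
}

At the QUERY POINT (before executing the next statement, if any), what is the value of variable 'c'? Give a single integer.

Answer: 63

Derivation:
Step 1: declare c=19 at depth 0
Step 2: declare c=63 at depth 0
Visible at query point: c=63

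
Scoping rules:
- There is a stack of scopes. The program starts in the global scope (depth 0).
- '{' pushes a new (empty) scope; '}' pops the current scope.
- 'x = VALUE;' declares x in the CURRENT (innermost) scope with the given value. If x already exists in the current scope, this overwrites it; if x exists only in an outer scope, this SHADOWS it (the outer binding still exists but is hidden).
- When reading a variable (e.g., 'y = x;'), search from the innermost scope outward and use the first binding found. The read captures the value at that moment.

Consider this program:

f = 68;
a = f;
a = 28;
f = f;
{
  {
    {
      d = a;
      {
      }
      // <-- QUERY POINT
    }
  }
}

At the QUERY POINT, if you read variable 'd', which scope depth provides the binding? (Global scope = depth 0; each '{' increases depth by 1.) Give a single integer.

Step 1: declare f=68 at depth 0
Step 2: declare a=(read f)=68 at depth 0
Step 3: declare a=28 at depth 0
Step 4: declare f=(read f)=68 at depth 0
Step 5: enter scope (depth=1)
Step 6: enter scope (depth=2)
Step 7: enter scope (depth=3)
Step 8: declare d=(read a)=28 at depth 3
Step 9: enter scope (depth=4)
Step 10: exit scope (depth=3)
Visible at query point: a=28 d=28 f=68

Answer: 3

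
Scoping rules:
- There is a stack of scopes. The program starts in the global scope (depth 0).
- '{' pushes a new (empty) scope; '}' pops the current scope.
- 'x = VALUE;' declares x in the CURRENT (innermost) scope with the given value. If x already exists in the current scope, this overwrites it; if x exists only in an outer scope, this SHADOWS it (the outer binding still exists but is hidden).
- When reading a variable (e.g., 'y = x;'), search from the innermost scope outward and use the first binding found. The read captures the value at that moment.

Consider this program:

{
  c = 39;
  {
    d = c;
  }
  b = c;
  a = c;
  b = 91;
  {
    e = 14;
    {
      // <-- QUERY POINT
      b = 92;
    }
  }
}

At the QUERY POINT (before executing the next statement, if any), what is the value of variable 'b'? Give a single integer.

Step 1: enter scope (depth=1)
Step 2: declare c=39 at depth 1
Step 3: enter scope (depth=2)
Step 4: declare d=(read c)=39 at depth 2
Step 5: exit scope (depth=1)
Step 6: declare b=(read c)=39 at depth 1
Step 7: declare a=(read c)=39 at depth 1
Step 8: declare b=91 at depth 1
Step 9: enter scope (depth=2)
Step 10: declare e=14 at depth 2
Step 11: enter scope (depth=3)
Visible at query point: a=39 b=91 c=39 e=14

Answer: 91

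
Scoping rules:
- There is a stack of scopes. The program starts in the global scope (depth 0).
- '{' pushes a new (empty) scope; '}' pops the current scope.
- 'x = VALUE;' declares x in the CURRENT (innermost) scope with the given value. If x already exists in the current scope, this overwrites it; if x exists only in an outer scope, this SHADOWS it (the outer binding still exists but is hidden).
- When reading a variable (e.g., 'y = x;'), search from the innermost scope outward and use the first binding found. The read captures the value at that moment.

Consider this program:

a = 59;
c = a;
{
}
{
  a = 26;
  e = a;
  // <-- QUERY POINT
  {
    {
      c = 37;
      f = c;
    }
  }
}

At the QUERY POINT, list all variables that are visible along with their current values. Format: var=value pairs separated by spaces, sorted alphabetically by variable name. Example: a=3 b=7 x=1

Step 1: declare a=59 at depth 0
Step 2: declare c=(read a)=59 at depth 0
Step 3: enter scope (depth=1)
Step 4: exit scope (depth=0)
Step 5: enter scope (depth=1)
Step 6: declare a=26 at depth 1
Step 7: declare e=(read a)=26 at depth 1
Visible at query point: a=26 c=59 e=26

Answer: a=26 c=59 e=26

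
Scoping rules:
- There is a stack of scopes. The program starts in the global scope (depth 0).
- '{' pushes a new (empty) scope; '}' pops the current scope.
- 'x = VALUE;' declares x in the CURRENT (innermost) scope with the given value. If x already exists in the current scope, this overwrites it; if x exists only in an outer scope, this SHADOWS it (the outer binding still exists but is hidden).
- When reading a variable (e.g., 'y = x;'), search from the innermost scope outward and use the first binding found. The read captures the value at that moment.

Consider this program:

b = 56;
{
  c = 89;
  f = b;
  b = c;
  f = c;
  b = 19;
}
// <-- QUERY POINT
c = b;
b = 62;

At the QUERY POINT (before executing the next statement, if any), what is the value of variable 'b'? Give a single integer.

Step 1: declare b=56 at depth 0
Step 2: enter scope (depth=1)
Step 3: declare c=89 at depth 1
Step 4: declare f=(read b)=56 at depth 1
Step 5: declare b=(read c)=89 at depth 1
Step 6: declare f=(read c)=89 at depth 1
Step 7: declare b=19 at depth 1
Step 8: exit scope (depth=0)
Visible at query point: b=56

Answer: 56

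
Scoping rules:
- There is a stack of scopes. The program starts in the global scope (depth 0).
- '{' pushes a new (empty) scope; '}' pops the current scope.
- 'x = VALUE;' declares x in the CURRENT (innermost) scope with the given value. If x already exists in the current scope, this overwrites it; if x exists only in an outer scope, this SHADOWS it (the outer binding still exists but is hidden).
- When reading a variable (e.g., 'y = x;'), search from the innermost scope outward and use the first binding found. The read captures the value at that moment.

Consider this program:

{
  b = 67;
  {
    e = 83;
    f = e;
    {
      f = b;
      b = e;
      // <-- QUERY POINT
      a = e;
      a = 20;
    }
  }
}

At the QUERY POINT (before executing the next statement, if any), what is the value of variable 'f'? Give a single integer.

Answer: 67

Derivation:
Step 1: enter scope (depth=1)
Step 2: declare b=67 at depth 1
Step 3: enter scope (depth=2)
Step 4: declare e=83 at depth 2
Step 5: declare f=(read e)=83 at depth 2
Step 6: enter scope (depth=3)
Step 7: declare f=(read b)=67 at depth 3
Step 8: declare b=(read e)=83 at depth 3
Visible at query point: b=83 e=83 f=67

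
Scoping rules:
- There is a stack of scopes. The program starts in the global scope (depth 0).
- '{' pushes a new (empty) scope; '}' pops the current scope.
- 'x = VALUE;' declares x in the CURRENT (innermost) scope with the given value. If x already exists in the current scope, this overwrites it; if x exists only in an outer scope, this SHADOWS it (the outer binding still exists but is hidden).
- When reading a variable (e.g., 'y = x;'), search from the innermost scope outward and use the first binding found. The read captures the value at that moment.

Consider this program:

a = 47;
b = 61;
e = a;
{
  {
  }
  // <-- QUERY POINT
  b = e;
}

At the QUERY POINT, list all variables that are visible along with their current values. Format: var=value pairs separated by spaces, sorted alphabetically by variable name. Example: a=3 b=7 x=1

Answer: a=47 b=61 e=47

Derivation:
Step 1: declare a=47 at depth 0
Step 2: declare b=61 at depth 0
Step 3: declare e=(read a)=47 at depth 0
Step 4: enter scope (depth=1)
Step 5: enter scope (depth=2)
Step 6: exit scope (depth=1)
Visible at query point: a=47 b=61 e=47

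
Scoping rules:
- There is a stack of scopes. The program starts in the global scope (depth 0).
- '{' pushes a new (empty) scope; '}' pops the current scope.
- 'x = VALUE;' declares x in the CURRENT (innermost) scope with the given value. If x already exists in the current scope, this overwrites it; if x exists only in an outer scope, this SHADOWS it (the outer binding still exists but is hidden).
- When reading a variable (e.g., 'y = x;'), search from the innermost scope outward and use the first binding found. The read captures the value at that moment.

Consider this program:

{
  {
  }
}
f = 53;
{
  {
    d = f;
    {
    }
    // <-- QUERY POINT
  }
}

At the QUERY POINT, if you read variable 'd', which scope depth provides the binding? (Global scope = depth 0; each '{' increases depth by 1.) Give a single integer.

Step 1: enter scope (depth=1)
Step 2: enter scope (depth=2)
Step 3: exit scope (depth=1)
Step 4: exit scope (depth=0)
Step 5: declare f=53 at depth 0
Step 6: enter scope (depth=1)
Step 7: enter scope (depth=2)
Step 8: declare d=(read f)=53 at depth 2
Step 9: enter scope (depth=3)
Step 10: exit scope (depth=2)
Visible at query point: d=53 f=53

Answer: 2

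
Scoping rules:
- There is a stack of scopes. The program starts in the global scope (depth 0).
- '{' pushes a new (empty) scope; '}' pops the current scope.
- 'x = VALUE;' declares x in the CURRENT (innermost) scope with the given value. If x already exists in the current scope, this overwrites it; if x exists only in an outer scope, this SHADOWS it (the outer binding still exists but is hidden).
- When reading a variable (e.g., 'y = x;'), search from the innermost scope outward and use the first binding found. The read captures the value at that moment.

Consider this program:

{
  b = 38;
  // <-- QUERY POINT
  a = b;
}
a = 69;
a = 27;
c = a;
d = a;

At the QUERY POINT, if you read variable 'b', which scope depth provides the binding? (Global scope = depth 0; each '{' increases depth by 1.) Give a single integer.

Step 1: enter scope (depth=1)
Step 2: declare b=38 at depth 1
Visible at query point: b=38

Answer: 1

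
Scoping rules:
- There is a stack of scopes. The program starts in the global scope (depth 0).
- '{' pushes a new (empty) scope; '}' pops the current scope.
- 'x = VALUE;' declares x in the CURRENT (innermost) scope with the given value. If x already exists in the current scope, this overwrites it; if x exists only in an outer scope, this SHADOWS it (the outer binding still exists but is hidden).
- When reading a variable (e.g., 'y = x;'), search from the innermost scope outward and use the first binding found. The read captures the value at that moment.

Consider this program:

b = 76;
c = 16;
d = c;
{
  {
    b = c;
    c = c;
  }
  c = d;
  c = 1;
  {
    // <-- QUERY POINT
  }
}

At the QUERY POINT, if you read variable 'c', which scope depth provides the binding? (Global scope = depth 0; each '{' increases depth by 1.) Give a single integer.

Step 1: declare b=76 at depth 0
Step 2: declare c=16 at depth 0
Step 3: declare d=(read c)=16 at depth 0
Step 4: enter scope (depth=1)
Step 5: enter scope (depth=2)
Step 6: declare b=(read c)=16 at depth 2
Step 7: declare c=(read c)=16 at depth 2
Step 8: exit scope (depth=1)
Step 9: declare c=(read d)=16 at depth 1
Step 10: declare c=1 at depth 1
Step 11: enter scope (depth=2)
Visible at query point: b=76 c=1 d=16

Answer: 1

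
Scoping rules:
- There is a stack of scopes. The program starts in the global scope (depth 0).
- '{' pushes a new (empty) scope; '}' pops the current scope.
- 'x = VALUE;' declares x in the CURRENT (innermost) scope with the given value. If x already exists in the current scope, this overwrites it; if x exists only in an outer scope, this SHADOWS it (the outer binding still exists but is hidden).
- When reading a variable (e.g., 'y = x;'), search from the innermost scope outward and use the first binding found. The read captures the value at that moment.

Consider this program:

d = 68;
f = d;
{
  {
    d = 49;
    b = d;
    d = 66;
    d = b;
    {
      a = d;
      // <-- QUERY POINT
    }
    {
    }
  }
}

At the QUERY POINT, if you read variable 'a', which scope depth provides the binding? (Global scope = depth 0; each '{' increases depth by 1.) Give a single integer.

Step 1: declare d=68 at depth 0
Step 2: declare f=(read d)=68 at depth 0
Step 3: enter scope (depth=1)
Step 4: enter scope (depth=2)
Step 5: declare d=49 at depth 2
Step 6: declare b=(read d)=49 at depth 2
Step 7: declare d=66 at depth 2
Step 8: declare d=(read b)=49 at depth 2
Step 9: enter scope (depth=3)
Step 10: declare a=(read d)=49 at depth 3
Visible at query point: a=49 b=49 d=49 f=68

Answer: 3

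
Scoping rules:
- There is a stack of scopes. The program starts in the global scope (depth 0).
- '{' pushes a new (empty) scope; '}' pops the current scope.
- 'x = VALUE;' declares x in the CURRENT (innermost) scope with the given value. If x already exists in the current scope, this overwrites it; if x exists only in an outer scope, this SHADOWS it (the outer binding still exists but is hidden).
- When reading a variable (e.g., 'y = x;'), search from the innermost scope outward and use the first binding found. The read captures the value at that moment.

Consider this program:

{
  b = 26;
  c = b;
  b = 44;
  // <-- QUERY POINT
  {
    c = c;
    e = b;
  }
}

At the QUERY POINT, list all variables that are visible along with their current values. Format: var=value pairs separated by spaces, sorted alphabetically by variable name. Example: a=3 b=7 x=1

Step 1: enter scope (depth=1)
Step 2: declare b=26 at depth 1
Step 3: declare c=(read b)=26 at depth 1
Step 4: declare b=44 at depth 1
Visible at query point: b=44 c=26

Answer: b=44 c=26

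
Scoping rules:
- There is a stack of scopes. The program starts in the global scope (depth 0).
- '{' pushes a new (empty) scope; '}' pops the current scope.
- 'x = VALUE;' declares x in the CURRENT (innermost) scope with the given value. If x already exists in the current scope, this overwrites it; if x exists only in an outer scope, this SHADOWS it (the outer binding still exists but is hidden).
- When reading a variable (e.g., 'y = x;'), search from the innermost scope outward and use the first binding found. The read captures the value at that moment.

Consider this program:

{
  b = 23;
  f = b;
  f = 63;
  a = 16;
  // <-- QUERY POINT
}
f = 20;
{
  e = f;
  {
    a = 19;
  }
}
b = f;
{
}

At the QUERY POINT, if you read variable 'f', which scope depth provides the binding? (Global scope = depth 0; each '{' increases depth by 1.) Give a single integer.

Step 1: enter scope (depth=1)
Step 2: declare b=23 at depth 1
Step 3: declare f=(read b)=23 at depth 1
Step 4: declare f=63 at depth 1
Step 5: declare a=16 at depth 1
Visible at query point: a=16 b=23 f=63

Answer: 1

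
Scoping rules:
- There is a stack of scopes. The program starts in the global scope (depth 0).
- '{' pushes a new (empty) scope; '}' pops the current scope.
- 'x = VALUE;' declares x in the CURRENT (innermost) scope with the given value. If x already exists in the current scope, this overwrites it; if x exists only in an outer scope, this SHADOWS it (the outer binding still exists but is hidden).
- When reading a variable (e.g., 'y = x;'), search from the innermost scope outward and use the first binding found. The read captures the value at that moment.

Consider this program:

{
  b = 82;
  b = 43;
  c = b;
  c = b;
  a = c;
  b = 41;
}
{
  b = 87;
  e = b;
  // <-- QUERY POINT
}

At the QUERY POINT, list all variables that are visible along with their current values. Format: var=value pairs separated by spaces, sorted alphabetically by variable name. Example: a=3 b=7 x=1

Step 1: enter scope (depth=1)
Step 2: declare b=82 at depth 1
Step 3: declare b=43 at depth 1
Step 4: declare c=(read b)=43 at depth 1
Step 5: declare c=(read b)=43 at depth 1
Step 6: declare a=(read c)=43 at depth 1
Step 7: declare b=41 at depth 1
Step 8: exit scope (depth=0)
Step 9: enter scope (depth=1)
Step 10: declare b=87 at depth 1
Step 11: declare e=(read b)=87 at depth 1
Visible at query point: b=87 e=87

Answer: b=87 e=87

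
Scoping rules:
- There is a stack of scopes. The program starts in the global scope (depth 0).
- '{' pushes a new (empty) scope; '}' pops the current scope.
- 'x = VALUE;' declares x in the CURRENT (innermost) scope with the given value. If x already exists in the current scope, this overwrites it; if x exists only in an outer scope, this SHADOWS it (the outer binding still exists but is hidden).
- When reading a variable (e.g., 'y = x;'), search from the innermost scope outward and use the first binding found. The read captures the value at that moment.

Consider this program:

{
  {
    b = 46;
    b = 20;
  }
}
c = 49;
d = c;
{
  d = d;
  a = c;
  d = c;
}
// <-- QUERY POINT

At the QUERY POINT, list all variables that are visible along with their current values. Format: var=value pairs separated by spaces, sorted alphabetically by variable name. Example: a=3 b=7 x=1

Step 1: enter scope (depth=1)
Step 2: enter scope (depth=2)
Step 3: declare b=46 at depth 2
Step 4: declare b=20 at depth 2
Step 5: exit scope (depth=1)
Step 6: exit scope (depth=0)
Step 7: declare c=49 at depth 0
Step 8: declare d=(read c)=49 at depth 0
Step 9: enter scope (depth=1)
Step 10: declare d=(read d)=49 at depth 1
Step 11: declare a=(read c)=49 at depth 1
Step 12: declare d=(read c)=49 at depth 1
Step 13: exit scope (depth=0)
Visible at query point: c=49 d=49

Answer: c=49 d=49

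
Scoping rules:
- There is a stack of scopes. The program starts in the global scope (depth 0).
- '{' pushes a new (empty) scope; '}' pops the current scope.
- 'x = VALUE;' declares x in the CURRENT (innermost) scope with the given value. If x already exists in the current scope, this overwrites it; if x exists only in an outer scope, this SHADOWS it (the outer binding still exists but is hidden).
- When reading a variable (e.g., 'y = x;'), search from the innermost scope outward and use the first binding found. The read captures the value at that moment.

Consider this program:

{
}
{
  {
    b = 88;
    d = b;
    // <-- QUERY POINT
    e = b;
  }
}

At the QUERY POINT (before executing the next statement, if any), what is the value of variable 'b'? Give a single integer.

Step 1: enter scope (depth=1)
Step 2: exit scope (depth=0)
Step 3: enter scope (depth=1)
Step 4: enter scope (depth=2)
Step 5: declare b=88 at depth 2
Step 6: declare d=(read b)=88 at depth 2
Visible at query point: b=88 d=88

Answer: 88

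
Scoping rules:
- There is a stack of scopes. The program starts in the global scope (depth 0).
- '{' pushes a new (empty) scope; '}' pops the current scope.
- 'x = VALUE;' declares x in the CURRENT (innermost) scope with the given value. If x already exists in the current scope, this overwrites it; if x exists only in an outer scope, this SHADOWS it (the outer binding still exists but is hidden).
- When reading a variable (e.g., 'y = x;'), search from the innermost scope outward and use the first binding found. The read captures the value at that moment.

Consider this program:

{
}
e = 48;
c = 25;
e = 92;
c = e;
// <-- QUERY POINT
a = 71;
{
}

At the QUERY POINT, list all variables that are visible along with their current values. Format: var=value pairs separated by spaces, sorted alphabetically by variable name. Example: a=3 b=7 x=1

Answer: c=92 e=92

Derivation:
Step 1: enter scope (depth=1)
Step 2: exit scope (depth=0)
Step 3: declare e=48 at depth 0
Step 4: declare c=25 at depth 0
Step 5: declare e=92 at depth 0
Step 6: declare c=(read e)=92 at depth 0
Visible at query point: c=92 e=92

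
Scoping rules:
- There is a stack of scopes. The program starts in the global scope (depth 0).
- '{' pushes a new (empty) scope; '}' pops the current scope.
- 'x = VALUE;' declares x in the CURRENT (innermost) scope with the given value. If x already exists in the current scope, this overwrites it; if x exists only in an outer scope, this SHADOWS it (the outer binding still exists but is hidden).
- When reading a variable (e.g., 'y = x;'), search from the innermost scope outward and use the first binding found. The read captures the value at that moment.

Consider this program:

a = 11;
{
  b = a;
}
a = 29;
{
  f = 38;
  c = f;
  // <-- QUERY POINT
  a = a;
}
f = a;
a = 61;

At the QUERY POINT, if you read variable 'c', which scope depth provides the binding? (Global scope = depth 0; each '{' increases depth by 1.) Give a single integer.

Answer: 1

Derivation:
Step 1: declare a=11 at depth 0
Step 2: enter scope (depth=1)
Step 3: declare b=(read a)=11 at depth 1
Step 4: exit scope (depth=0)
Step 5: declare a=29 at depth 0
Step 6: enter scope (depth=1)
Step 7: declare f=38 at depth 1
Step 8: declare c=(read f)=38 at depth 1
Visible at query point: a=29 c=38 f=38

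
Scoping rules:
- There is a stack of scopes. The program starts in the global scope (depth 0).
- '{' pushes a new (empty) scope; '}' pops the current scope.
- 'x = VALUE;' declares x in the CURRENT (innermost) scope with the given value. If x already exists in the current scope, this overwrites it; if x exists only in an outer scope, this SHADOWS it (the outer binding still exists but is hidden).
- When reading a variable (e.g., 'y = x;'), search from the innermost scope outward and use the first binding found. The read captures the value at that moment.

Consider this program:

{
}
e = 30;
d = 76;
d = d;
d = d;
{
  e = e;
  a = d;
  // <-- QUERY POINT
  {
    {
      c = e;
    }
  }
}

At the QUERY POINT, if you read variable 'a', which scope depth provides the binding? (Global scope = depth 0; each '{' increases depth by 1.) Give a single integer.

Answer: 1

Derivation:
Step 1: enter scope (depth=1)
Step 2: exit scope (depth=0)
Step 3: declare e=30 at depth 0
Step 4: declare d=76 at depth 0
Step 5: declare d=(read d)=76 at depth 0
Step 6: declare d=(read d)=76 at depth 0
Step 7: enter scope (depth=1)
Step 8: declare e=(read e)=30 at depth 1
Step 9: declare a=(read d)=76 at depth 1
Visible at query point: a=76 d=76 e=30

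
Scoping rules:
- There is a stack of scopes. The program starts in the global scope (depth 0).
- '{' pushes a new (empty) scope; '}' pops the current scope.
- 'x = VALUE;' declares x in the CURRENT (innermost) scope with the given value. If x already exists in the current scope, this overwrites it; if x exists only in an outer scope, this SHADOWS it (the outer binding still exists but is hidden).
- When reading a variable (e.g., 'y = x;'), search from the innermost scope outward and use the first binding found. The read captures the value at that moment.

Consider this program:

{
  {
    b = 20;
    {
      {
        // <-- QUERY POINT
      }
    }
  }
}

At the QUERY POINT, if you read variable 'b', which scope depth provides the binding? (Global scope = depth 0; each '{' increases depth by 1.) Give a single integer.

Answer: 2

Derivation:
Step 1: enter scope (depth=1)
Step 2: enter scope (depth=2)
Step 3: declare b=20 at depth 2
Step 4: enter scope (depth=3)
Step 5: enter scope (depth=4)
Visible at query point: b=20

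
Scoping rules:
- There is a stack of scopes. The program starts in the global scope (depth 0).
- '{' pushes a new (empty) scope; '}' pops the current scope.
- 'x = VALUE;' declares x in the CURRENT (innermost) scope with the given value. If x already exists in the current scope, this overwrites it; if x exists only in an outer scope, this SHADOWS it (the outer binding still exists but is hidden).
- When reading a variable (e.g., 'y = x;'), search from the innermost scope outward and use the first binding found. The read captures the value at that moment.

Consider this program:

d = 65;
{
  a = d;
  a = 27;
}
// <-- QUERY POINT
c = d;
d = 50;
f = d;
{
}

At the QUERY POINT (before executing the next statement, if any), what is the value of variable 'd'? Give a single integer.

Step 1: declare d=65 at depth 0
Step 2: enter scope (depth=1)
Step 3: declare a=(read d)=65 at depth 1
Step 4: declare a=27 at depth 1
Step 5: exit scope (depth=0)
Visible at query point: d=65

Answer: 65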